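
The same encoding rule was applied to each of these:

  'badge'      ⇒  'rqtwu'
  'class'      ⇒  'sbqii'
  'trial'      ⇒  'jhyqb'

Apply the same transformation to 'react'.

huqsj

Compare letters: b→r is +16, a→q is +16, d→t is +16 — a constant shift. Every letter moves 16 places later in the alphabet, wrapping around z→a.
Applying it to react: r+16=h, e+16=u, a+16=q, c+16=s, t+16=j.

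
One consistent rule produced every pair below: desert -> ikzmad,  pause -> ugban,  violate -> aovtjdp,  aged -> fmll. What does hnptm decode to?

child

In desert: d→i is +5, e→k is +6, s→z is +7, e→m is +8 — the shift increases by 1 each position. Each letter shifts forward by (position + 5), i.e. 5, 6, 7, … — the shift grows by one for each successive letter.
Undoing it on hnptm: h−5=c, n−6=h, p−7=i, t−8=l, m−9=d.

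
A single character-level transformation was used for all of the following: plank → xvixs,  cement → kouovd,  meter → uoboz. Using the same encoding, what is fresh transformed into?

nbmcp

Shifts by position in plank: pos 0: p→x (+8), pos 1: l→v (+10), pos 2: a→i (+8), pos 3: n→x (+10) — repeating every 2. The shifts repeat in a cycle of length 2: positions 0,1,… shift by +8, +10, then the pattern repeats.
Applying it to fresh: f+8=n, r+10=b, e+8=m, s+10=c, h+8=p.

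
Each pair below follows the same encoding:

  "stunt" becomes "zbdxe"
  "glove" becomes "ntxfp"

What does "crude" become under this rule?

In stunt: s→z is +7, t→b is +8, u→d is +9, n→x is +10 — the shift increases by 1 each position. The shift increases by 1 at each position, starting from +7: 7, 8, 9, ….
Applying it to crude: c+7=j, r+8=z, u+9=d, d+10=n, e+11=p.

jzdnp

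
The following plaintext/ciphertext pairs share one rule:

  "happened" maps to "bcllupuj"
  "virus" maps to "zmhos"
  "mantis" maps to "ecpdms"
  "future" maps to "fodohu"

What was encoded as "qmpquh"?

h(7)→b(1) and a(0)→c(2) fit y≡11x+2 (mod 26); the inverse of 11 mod 26 is 19. Treating letters as 0–25, the rule is x ↦ 11x + 2 (mod 26).
Decoding qmpquh: q(16)→19·(16−2)≡6=g; m(12)→19·(12−2)≡8=i; p(15)→19·(15−2)≡13=n; q(16)→19·(16−2)≡6=g; u(20)→19·(20−2)≡4=e; h(7)→19·(7−2)≡17=r (all mod 26).

ginger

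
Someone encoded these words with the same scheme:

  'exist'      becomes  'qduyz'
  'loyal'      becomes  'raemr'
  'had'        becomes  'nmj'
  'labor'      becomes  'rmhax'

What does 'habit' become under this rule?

nmhuz

Vowels shift forward by 12 and consonants shift forward by 6.
Applying it to habit: h(cons)+6=n, a(vowel)+12=m, b(cons)+6=h, i(vowel)+12=u, t(cons)+6=z.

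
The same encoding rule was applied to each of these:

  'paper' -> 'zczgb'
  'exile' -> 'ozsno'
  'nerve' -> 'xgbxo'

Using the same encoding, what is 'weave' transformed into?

A repeating key of period 2 is used — shifts +10, +2 over and over.
For weave: w+10=g, e+2=g, a+10=k, v+2=x, e+10=o.

ggkxo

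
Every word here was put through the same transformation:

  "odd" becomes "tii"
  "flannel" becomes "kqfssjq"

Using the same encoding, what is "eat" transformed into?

jfy

It's a constant shift of +5 (ROT5).
On eat: e+5=j, a+5=f, t+5=y.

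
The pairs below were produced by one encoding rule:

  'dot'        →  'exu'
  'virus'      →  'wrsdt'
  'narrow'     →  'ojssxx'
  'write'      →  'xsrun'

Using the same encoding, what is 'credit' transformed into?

dsneru

The shift depends on letter class: consonant d→e is +1, but vowel o→x is +9. Vowels shift forward by 9 and consonants shift forward by 1.
For credit: c(cons)+1=d, r(cons)+1=s, e(vowel)+9=n, d(cons)+1=e, i(vowel)+9=r, t(cons)+1=u.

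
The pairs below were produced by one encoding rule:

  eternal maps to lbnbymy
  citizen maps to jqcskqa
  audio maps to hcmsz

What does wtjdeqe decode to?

In eternal: e→l is +7, t→b is +8, e→n is +9, r→b is +10 — the shift increases by 1 each position. The shift increases by 1 at each position, starting from +7: 7, 8, 9, ….
Decoding wtjdeqe: w−7=p, t−8=l, j−9=a, d−10=t, e−11=t, q−12=e, e−13=r.

platter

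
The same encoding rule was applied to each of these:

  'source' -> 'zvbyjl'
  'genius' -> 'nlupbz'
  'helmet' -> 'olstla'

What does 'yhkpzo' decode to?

radish

Every letter moves 7 places later in the alphabet, wrapping around z→a.
Reversing it on yhkpzo: y−7=r, h−7=a, k−7=d, p−7=i, z−7=s, o−7=h.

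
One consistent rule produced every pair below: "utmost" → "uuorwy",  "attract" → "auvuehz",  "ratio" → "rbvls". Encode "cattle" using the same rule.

cbvwpj

Each letter shifts forward by its position index (0, 1, 2, …) — the shift grows by one for each successive letter.
For cattle: c+0=c, a+1=b, t+2=v, t+3=w, l+4=p, e+5=j.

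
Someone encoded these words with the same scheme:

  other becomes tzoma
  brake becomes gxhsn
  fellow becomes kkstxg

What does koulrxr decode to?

In other: o→t is +5, t→z is +6, h→o is +7, e→m is +8 — the shift increases by 1 each position. Letter i (0-indexed) is shifted by i+5, so successive shifts are 5, 6, 7, ….
Undoing it on koulrxr: k−5=f, o−6=i, u−7=n, l−8=d, r−9=i, x−10=n, r−11=g.

finding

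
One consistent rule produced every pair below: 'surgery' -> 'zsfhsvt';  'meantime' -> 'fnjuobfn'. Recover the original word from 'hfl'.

The output letters match the input read backwards, each shifted +1: surgery reversed is yregrus. The word is reversed, then every letter is shifted forward by 1.
Reversing it on hfl: shift back: h−1=g, f−1=e, l−1=k → gek; then reverse → keg.

keg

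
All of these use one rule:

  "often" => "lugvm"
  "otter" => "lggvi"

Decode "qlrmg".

joint

Each pair mirrors across the alphabet (o↔l, f↔u, t↔g): positions sum to 25. Each letter is replaced by its mirror in the alphabet: a↔z, b↔y, c↔x, and so on (the Atbash cipher).
Decoding qlrmg: q↔j, l↔o, r↔i, m↔n, g↔t.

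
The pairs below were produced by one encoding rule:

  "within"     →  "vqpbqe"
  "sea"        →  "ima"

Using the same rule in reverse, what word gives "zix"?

The word is reversed, then every letter is shifted forward by 8.
Undoing it on zix: shift back: z−8=r, i−8=a, x−8=p → rap; then reverse → par.

par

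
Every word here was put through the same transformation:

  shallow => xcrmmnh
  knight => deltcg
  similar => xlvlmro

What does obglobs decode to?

s(18)→x(23) and h(7)→c(2) fit y≡9x+17 (mod 26); the inverse of 9 mod 26 is 3. Each letter's alphabet position (a=0..z=25) is mapped through 9·x+17 mod 26 — an affine cipher.
Reversing it on obglobs: o(14)→3·(14−17)≡17=r; b(1)→3·(1−17)≡4=e; g(6)→3·(6−17)≡19=t; l(11)→3·(11−17)≡8=i; o(14)→3·(14−17)≡17=r; b(1)→3·(1−17)≡4=e; s(18)→3·(18−17)≡3=d (all mod 26).

retired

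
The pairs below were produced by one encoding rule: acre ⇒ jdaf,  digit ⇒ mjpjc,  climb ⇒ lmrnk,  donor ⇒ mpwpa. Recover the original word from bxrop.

swing

A repeating key of period 2 is used — shifts +9, +1 over and over.
Reversing it on bxrop: b−9=s, x−1=w, r−9=i, o−1=n, p−9=g.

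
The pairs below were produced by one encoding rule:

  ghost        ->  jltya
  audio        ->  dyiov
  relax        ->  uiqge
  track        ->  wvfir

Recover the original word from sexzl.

paste

In ghost: g→j is +3, h→l is +4, o→t is +5, s→y is +6 — the shift increases by 1 each position. Each letter shifts forward by (position + 3), i.e. 3, 4, 5, … — the shift grows by one for each successive letter.
Decoding sexzl: s−3=p, e−4=a, x−5=s, z−6=t, l−7=e.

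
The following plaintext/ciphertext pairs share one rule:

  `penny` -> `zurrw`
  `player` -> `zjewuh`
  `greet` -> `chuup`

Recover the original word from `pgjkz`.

Treating letters as 0–25, the rule is x ↦ 17x + 4 (mod 26).
Reversing it on pgjkz: p(15)→23·(15−4)≡19=t; g(6)→23·(6−4)≡20=u; j(9)→23·(9−4)≡11=l; k(10)→23·(10−4)≡8=i; z(25)→23·(25−4)≡15=p (all mod 26).

tulip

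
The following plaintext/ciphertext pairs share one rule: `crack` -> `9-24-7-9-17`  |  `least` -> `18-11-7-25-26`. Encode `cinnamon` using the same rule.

c is letter #3 and maps to 9: an offset of 6. Letters become their 1-based position plus 6 (so a→7, b→8, …).
On cinnamon: c=3→9, i=9→15, n=14→20, n=14→20, a=1→7, m=13→19, o=15→21, n=14→20.

9-15-20-20-7-19-21-20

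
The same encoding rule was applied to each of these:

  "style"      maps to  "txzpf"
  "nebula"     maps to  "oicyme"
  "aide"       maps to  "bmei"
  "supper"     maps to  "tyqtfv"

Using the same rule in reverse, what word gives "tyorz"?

Shifts by position in style: pos 0: s→t (+1), pos 1: t→x (+4), pos 2: y→z (+1), pos 3: l→p (+4) — repeating every 2. It's a Vigenère-style cipher with numeric key [1,4]: position i shifts by key[i mod 2].
Undoing it on tyorz: t−1=s, y−4=u, o−1=n, r−4=n, z−1=y.

sunny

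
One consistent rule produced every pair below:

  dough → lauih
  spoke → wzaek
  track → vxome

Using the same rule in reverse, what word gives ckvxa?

d(3)→l(11) and o(14)→a(0) fit y≡25x+14 (mod 26); the inverse of 25 mod 26 is 25. This is an affine cipher: with a=0,…,z=25, each position x becomes (25x+14) mod 26.
Decoding ckvxa: c(2)→25·(2−14)≡12=m; k(10)→25·(10−14)≡4=e; v(21)→25·(21−14)≡19=t; x(23)→25·(23−14)≡17=r; a(0)→25·(0−14)≡14=o (all mod 26).

metro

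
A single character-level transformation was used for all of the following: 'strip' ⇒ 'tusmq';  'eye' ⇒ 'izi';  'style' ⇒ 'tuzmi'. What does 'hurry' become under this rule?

The shift depends on letter class: consonant s→t is +1, but vowel i→m is +4. The rule splits by letter class: vowels +4, consonants +1.
For hurry: h(cons)+1=i, u(vowel)+4=y, r(cons)+1=s, r(cons)+1=s, y(cons)+1=z.

iyssz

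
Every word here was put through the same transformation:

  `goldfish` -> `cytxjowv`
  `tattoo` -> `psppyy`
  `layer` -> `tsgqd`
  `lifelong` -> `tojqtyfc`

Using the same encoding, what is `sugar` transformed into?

wicsd

g(6)→c(2) and o(14)→y(24) fit y≡19x+18 (mod 26); the inverse of 19 mod 26 is 11. Treating letters as 0–25, the rule is x ↦ 19x + 18 (mod 26).
Applying it to sugar: s(18)→19·18+18≡22=w; u(20)→19·20+18≡8=i; g(6)→19·6+18≡2=c; a(0)→19·0+18≡18=s; r(17)→19·17+18≡3=d (all mod 26).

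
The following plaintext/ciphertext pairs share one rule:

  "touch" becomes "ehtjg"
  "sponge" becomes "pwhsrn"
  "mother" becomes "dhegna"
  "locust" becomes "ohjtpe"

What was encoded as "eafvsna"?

Each letter's alphabet position (a=0..z=25) is mapped through 15·x+5 mod 26 — an affine cipher.
Reversing it on eafvsna: e(4)→7·(4−5)≡19=t; a(0)→7·(0−5)≡17=r; f(5)→7·(5−5)≡0=a; v(21)→7·(21−5)≡8=i; s(18)→7·(18−5)≡13=n; n(13)→7·(13−5)≡4=e; a(0)→7·(0−5)≡17=r (all mod 26).

trainer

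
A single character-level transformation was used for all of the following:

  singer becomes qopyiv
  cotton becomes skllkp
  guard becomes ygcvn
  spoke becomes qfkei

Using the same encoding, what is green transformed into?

yviip

s(18)→q(16) and i(8)→o(14) fit y≡21x+2 (mod 26); the inverse of 21 mod 26 is 5. Treating letters as 0–25, the rule is x ↦ 21x + 2 (mod 26).
For green: g(6)→21·6+2≡24=y; r(17)→21·17+2≡21=v; e(4)→21·4+2≡8=i; e(4)→21·4+2≡8=i; n(13)→21·13+2≡15=p (all mod 26).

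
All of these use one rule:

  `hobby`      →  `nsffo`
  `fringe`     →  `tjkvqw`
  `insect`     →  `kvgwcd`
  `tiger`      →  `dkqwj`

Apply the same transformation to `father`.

h(7)→n(13) and o(14)→s(18) fit y≡23x+8 (mod 26); the inverse of 23 mod 26 is 17. Treating letters as 0–25, the rule is x ↦ 23x + 8 (mod 26).
For father: f(5)→23·5+8≡19=t; a(0)→23·0+8≡8=i; t(19)→23·19+8≡3=d; h(7)→23·7+8≡13=n; e(4)→23·4+8≡22=w; r(17)→23·17+8≡9=j (all mod 26).

tidnwj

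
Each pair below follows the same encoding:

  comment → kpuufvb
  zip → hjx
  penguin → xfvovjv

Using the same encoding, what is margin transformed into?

ubzojv

The shift depends on letter class: consonant c→k is +8, but vowel o→p is +1. Two shifts are in play — +1 for a/e/i/o/u, +8 for every other letter.
For margin: m(cons)+8=u, a(vowel)+1=b, r(cons)+8=z, g(cons)+8=o, i(vowel)+1=j, n(cons)+8=v.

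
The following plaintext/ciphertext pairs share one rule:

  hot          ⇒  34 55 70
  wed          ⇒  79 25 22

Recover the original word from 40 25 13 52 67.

jeans

h(#8)→34 and o(#15)→55: differences scale by 3, so n = 3·pos + 10. With a=1..z=26, the number is 3·pos + 10.
Undoing it on 40 25 13 52 67: 40→(40−10)÷3=10=j, 25→(25−10)÷3=5=e, 13→(13−10)÷3=1=a, 52→(52−10)÷3=14=n, 67→(67−10)÷3=19=s.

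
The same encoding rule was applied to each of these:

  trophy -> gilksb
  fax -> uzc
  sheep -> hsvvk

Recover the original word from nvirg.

merit

Each pair mirrors across the alphabet (t↔g, r↔i, o↔l): positions sum to 25. Each letter is replaced by its mirror in the alphabet: a↔z, b↔y, c↔x, and so on (the Atbash cipher).
Undoing it on nvirg: n↔m, v↔e, i↔r, r↔i, g↔t.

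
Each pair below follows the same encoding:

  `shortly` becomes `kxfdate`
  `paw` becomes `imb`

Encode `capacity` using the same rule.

The output letters match the input read backwards, each shifted +12: shortly reversed is yltrohs. Read the word backwards and shift each letter +12.
Applying it to capacity: reverse → yticapac; then shift: y+12=k, t+12=f, i+12=u, c+12=o, a+12=m, p+12=b, a+12=m, c+12=o.

kfuombmo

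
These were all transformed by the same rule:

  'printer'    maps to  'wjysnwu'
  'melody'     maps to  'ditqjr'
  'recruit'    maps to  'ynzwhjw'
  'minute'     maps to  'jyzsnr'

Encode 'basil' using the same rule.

The output letters match the input read backwards, each shifted +5: printer reversed is retnirp. Read the word backwards and shift each letter +5.
On basil: reverse → lisab; then shift: l+5=q, i+5=n, s+5=x, a+5=f, b+5=g.

qnxfg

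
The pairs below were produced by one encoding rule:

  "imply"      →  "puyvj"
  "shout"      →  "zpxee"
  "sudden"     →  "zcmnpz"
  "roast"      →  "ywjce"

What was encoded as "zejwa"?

Each letter shifts forward by (position + 7), i.e. 7, 8, 9, … — the shift grows by one for each successive letter.
Decoding zejwa: z−7=s, e−8=w, j−9=a, w−10=m, a−11=p.

swamp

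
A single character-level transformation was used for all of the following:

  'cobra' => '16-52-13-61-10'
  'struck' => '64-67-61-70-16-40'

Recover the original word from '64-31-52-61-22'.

c(#3)→16 and o(#15)→52: differences scale by 3, so n = 3·pos + 7. Each letter becomes 3×(its alphabet position, a=1..z=26) + 7.
Reversing it on 64-31-52-61-22: 64→(64−7)÷3=19=s, 31→(31−7)÷3=8=h, 52→(52−7)÷3=15=o, 61→(61−7)÷3=18=r, 22→(22−7)÷3=5=e.

shore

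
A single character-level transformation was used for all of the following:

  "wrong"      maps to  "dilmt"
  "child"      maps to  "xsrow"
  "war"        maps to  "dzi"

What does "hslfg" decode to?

shout

Each pair mirrors across the alphabet (w↔d, r↔i, o↔l): positions sum to 25. Letters are reflected about the middle of the alphabet (position → 25−position): Atbash.
Undoing it on hslfg: h↔s, s↔h, l↔o, f↔u, g↔t.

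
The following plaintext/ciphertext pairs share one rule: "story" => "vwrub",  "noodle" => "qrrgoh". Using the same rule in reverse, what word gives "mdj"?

jag

Compare letters: s→v is +3, t→w is +3, o→r is +3 — a constant shift. It's a constant shift of +3 (ROT3).
Decoding mdj: m−3=j, d−3=a, j−3=g.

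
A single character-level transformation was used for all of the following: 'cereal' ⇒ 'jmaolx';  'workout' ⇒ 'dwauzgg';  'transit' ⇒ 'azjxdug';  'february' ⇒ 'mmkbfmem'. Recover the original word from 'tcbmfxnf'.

The shift increases by 1 at each position, starting from +7: 7, 8, 9, ….
Decoding tcbmfxnf: t−7=m, c−8=u, b−9=s, m−10=c, f−11=u, x−12=l, n−13=a, f−14=r.

muscular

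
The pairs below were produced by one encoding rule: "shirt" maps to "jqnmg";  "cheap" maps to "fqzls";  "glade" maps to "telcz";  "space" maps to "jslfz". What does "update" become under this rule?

Treating letters as 0–25, the rule is x ↦ 23x + 11 (mod 26).
For update: u(20)→23·20+11≡3=d; p(15)→23·15+11≡18=s; d(3)→23·3+11≡2=c; a(0)→23·0+11≡11=l; t(19)→23·19+11≡6=g; e(4)→23·4+11≡25=z (all mod 26).

dsclgz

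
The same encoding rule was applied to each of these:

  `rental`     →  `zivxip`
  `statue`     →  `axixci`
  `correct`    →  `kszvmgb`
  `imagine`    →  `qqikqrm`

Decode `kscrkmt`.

council

Shifts by position in rental: pos 0: r→z (+8), pos 1: e→i (+4), pos 2: n→v (+8), pos 3: t→x (+4) — repeating every 2. The shifts repeat in a cycle of length 2: positions 0,1,… shift by +8, +4, then the pattern repeats.
Reversing it on kscrkmt: k−8=c, s−4=o, c−8=u, r−4=n, k−8=c, m−4=i, t−8=l.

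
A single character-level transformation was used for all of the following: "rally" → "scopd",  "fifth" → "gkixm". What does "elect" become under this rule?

fnhgy

Letter i (0-indexed) is shifted by i+1, so successive shifts are 1, 2, 3, ….
Applying it to elect: e+1=f, l+2=n, e+3=h, c+4=g, t+5=y.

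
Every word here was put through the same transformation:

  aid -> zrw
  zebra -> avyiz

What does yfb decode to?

buy

Each pair mirrors across the alphabet (a↔z, i↔r, d↔w): positions sum to 25. This is the alphabet-reversal cipher (Atbash): a becomes z, b becomes y, etc.
Undoing it on yfb: y↔b, f↔u, b↔y.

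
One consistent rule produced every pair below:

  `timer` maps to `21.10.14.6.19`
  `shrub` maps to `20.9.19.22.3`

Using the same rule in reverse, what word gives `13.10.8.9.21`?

t is letter #20 and maps to 21: an offset of 1. Letters become their 1-based position plus 1 (so a→2, b→3, …).
Undoing it on 13.10.8.9.21: 13→(13−1)÷1=12=l, 10→(10−1)÷1=9=i, 8→(8−1)÷1=7=g, 9→(9−1)÷1=8=h, 21→(21−1)÷1=20=t.

light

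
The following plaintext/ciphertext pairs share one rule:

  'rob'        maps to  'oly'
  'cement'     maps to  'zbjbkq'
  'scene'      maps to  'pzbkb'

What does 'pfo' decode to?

sir

Compare letters: r→o is +23, o→l is +23, b→y is +23 — a constant shift. Every letter moves 23 places later in the alphabet, wrapping around z→a.
Reversing it on pfo: p−23=s, f−23=i, o−23=r.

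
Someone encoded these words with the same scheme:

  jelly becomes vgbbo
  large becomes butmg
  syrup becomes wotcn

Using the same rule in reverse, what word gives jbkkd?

j(9)→v(21) and e(4)→g(6) fit y≡3x+20 (mod 26); the inverse of 3 mod 26 is 9. Each letter's alphabet position (a=0..z=25) is mapped through 3·x+20 mod 26 — an affine cipher.
Reversing it on jbkkd: j(9)→9·(9−20)≡5=f; b(1)→9·(1−20)≡11=l; k(10)→9·(10−20)≡14=o; k(10)→9·(10−20)≡14=o; d(3)→9·(3−20)≡3=d (all mod 26).

flood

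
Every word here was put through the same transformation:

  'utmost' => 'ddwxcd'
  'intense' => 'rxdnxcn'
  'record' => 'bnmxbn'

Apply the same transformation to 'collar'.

Vowels shift forward by 9 and consonants shift forward by 10.
Applying it to collar: c(cons)+10=m, o(vowel)+9=x, l(cons)+10=v, l(cons)+10=v, a(vowel)+9=j, r(cons)+10=b.

mxvvjb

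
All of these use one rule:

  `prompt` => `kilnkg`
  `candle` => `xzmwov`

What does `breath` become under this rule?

Each pair mirrors across the alphabet (p↔k, r↔i, o↔l): positions sum to 25. Letters are reflected about the middle of the alphabet (position → 25−position): Atbash.
Applying it to breath: b↔y, r↔i, e↔v, a↔z, t↔g, h↔s.

yivzgs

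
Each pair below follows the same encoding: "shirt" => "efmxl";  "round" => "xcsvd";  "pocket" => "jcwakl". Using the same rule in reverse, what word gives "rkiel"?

Treating letters as 0–25, the rule is x ↦ 7x + 8 (mod 26).
Decoding rkiel: r(17)→15·(17−8)≡5=f; k(10)→15·(10−8)≡4=e; i(8)→15·(8−8)≡0=a; e(4)→15·(4−8)≡18=s; l(11)→15·(11−8)≡19=t (all mod 26).

feast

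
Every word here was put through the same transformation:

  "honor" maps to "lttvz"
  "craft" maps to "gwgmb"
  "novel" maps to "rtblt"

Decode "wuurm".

spoke

In honor: h→l is +4, o→t is +5, n→t is +6, o→v is +7 — the shift increases by 1 each position. Each letter shifts forward by (position + 4), i.e. 4, 5, 6, … — the shift grows by one for each successive letter.
Decoding wuurm: w−4=s, u−5=p, u−6=o, r−7=k, m−8=e.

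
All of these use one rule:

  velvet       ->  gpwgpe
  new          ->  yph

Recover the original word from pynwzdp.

Compare letters: v→g is +11, e→p is +11, l→w is +11 — a constant shift. This is a Caesar cipher with shift 11.
Decoding pynwzdp: p−11=e, y−11=n, n−11=c, w−11=l, z−11=o, d−11=s, p−11=e.

enclose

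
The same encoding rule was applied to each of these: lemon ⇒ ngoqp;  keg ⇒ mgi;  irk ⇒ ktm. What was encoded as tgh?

This is a Caesar cipher with shift 2.
Reversing it on tgh: t−2=r, g−2=e, h−2=f.

ref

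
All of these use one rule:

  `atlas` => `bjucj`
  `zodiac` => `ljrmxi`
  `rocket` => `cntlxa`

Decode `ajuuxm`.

dollar

Two steps: reverse the string, then apply a Caesar shift of +9.
Decoding ajuuxm: shift back: a−9=r, j−9=a, u−9=l, u−9=l, x−9=o, m−9=d → rallod; then reverse → dollar.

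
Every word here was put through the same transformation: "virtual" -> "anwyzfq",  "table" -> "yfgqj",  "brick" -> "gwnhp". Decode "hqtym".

Compare letters: v→a is +5, i→n is +5, r→w is +5 — a constant shift. Each letter is shifted forward by 5 in the alphabet (a Caesar shift of +5).
Reversing it on hqtym: h−5=c, q−5=l, t−5=o, y−5=t, m−5=h.

cloth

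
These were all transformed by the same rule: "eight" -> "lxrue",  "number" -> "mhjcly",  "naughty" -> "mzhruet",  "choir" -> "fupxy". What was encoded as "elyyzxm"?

e(4)→l(11) and i(8)→x(23) fit y≡3x+25 (mod 26); the inverse of 3 mod 26 is 9. Treating letters as 0–25, the rule is x ↦ 3x + 25 (mod 26).
Undoing it on elyyzxm: e(4)→9·(4−25)≡19=t; l(11)→9·(11−25)≡4=e; y(24)→9·(24−25)≡17=r; y(24)→9·(24−25)≡17=r; z(25)→9·(25−25)≡0=a; x(23)→9·(23−25)≡8=i; m(12)→9·(12−25)≡13=n (all mod 26).

terrain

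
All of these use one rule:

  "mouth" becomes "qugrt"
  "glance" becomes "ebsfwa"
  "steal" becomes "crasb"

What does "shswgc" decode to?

abacus

m(12)→q(16) and o(14)→u(20) fit y≡15x+18 (mod 26); the inverse of 15 mod 26 is 7. This is an affine cipher: with a=0,…,z=25, each position x becomes (15x+18) mod 26.
Decoding shswgc: s(18)→7·(18−18)≡0=a; h(7)→7·(7−18)≡1=b; s(18)→7·(18−18)≡0=a; w(22)→7·(22−18)≡2=c; g(6)→7·(6−18)≡20=u; c(2)→7·(2−18)≡18=s (all mod 26).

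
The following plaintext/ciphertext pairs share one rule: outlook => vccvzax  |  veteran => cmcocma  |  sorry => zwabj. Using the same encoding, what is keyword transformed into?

rmhgzdq

In outlook: o→v is +7, u→c is +8, t→c is +9, l→v is +10 — the shift increases by 1 each position. Letter i (0-indexed) is shifted by i+7, so successive shifts are 7, 8, 9, ….
On keyword: k+7=r, e+8=m, y+9=h, w+10=g, o+11=z, r+12=d, d+13=q.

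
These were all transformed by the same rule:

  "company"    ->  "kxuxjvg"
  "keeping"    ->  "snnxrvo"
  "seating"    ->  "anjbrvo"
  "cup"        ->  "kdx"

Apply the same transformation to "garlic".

The shift depends on letter class: consonant c→k is +8, but vowel o→x is +9. The rule splits by letter class: vowels +9, consonants +8.
Applying it to garlic: g(cons)+8=o, a(vowel)+9=j, r(cons)+8=z, l(cons)+8=t, i(vowel)+9=r, c(cons)+8=k.

ojztrk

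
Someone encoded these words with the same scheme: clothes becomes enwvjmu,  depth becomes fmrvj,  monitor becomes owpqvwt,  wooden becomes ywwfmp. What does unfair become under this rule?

Vowels shift forward by 8 and consonants shift forward by 2.
Applying it to unfair: u(vowel)+8=c, n(cons)+2=p, f(cons)+2=h, a(vowel)+8=i, i(vowel)+8=q, r(cons)+2=t.

cphiqt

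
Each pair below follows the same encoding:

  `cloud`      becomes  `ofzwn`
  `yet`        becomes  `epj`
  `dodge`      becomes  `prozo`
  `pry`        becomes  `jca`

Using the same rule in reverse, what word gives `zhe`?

The output letters match the input read backwards, each shifted +11: cloud reversed is duolc. The word is reversed, then every letter is shifted forward by 11.
Decoding zhe: shift back: z−11=o, h−11=w, e−11=t → owt; then reverse → two.

two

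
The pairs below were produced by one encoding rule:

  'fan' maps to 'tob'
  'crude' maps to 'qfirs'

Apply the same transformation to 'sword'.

Compare letters: f→t is +14, a→o is +14, n→b is +14 — a constant shift. This is a Caesar cipher with shift 14.
Applying it to sword: s+14=g, w+14=k, o+14=c, r+14=f, d+14=r.

gkcfr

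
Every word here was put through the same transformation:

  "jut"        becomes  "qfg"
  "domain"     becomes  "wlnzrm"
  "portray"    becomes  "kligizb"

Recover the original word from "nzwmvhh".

Each letter is replaced by its mirror in the alphabet: a↔z, b↔y, c↔x, and so on (the Atbash cipher).
Decoding nzwmvhh: n↔m, z↔a, w↔d, m↔n, v↔e, h↔s, h↔s.

madness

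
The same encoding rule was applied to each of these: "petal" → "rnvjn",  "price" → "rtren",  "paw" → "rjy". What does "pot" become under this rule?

The shift depends on letter class: consonant p→r is +2, but vowel e→n is +9. Two shifts are in play — +9 for a/e/i/o/u, +2 for every other letter.
For pot: p(cons)+2=r, o(vowel)+9=x, t(cons)+2=v.

rxv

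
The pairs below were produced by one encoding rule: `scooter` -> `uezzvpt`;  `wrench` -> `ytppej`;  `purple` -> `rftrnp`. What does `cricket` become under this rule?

ettempv

Vowels shift forward by 11 and consonants shift forward by 2.
On cricket: c(cons)+2=e, r(cons)+2=t, i(vowel)+11=t, c(cons)+2=e, k(cons)+2=m, e(vowel)+11=p, t(cons)+2=v.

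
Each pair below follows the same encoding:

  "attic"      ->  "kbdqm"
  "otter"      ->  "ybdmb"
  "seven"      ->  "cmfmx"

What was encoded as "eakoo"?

A repeating key of period 2 is used — shifts +10, +8 over and over.
Undoing it on eakoo: e−10=u, a−8=s, k−10=a, o−8=g, o−10=e.

usage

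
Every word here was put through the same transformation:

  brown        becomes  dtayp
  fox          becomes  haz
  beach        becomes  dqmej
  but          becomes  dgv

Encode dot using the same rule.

fav

The shift depends on letter class: consonant b→d is +2, but vowel o→a is +12. The rule splits by letter class: vowels +12, consonants +2.
For dot: d(cons)+2=f, o(vowel)+12=a, t(cons)+2=v.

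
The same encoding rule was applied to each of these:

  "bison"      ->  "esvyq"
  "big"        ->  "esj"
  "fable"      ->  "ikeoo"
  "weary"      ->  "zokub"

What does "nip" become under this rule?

The shift depends on letter class: consonant b→e is +3, but vowel i→s is +10. The rule splits by letter class: vowels +10, consonants +3.
Applying it to nip: n(cons)+3=q, i(vowel)+10=s, p(cons)+3=s.

qss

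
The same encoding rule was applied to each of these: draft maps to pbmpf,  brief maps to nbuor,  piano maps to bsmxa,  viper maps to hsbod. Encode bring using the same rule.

Shifts by position in draft: pos 0: d→p (+12), pos 1: r→b (+10), pos 2: a→m (+12), pos 3: f→p (+10) — repeating every 2. It's a Vigenère-style cipher with numeric key [12,10]: position i shifts by key[i mod 2].
Applying it to bring: b+12=n, r+10=b, i+12=u, n+10=x, g+12=s.

nbuxs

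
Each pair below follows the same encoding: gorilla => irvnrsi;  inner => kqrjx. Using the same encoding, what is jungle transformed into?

lxrlrl

In gorilla: g→i is +2, o→r is +3, r→v is +4, i→n is +5 — the shift increases by 1 each position. The shift increases by 1 at each position, starting from +2: 2, 3, 4, ….
Applying it to jungle: j+2=l, u+3=x, n+4=r, g+5=l, l+6=r, e+7=l.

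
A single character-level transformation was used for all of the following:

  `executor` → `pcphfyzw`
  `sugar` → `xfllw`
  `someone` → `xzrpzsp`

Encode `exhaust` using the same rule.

The rule splits by letter class: vowels +11, consonants +5.
On exhaust: e(vowel)+11=p, x(cons)+5=c, h(cons)+5=m, a(vowel)+11=l, u(vowel)+11=f, s(cons)+5=x, t(cons)+5=y.

pcmlfxy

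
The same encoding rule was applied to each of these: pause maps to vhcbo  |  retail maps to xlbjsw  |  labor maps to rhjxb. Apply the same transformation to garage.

Letter i (0-indexed) is shifted by i+6, so successive shifts are 6, 7, 8, ….
For garage: g+6=m, a+7=h, r+8=z, a+9=j, g+10=q, e+11=p.

mhzjqp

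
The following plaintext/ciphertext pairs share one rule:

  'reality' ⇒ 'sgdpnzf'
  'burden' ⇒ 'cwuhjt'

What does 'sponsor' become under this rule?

trrrxuy

In reality: r→s is +1, e→g is +2, a→d is +3, l→p is +4 — the shift increases by 1 each position. Each letter shifts forward by (position + 1), i.e. 1, 2, 3, … — the shift grows by one for each successive letter.
Applying it to sponsor: s+1=t, p+2=r, o+3=r, n+4=r, s+5=x, o+6=u, r+7=y.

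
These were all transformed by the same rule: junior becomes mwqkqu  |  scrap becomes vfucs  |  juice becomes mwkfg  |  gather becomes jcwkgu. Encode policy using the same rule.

sqokfb

The shift depends on letter class: consonant j→m is +3, but vowel u→w is +2. Vowels shift forward by 2 and consonants shift forward by 3.
Applying it to policy: p(cons)+3=s, o(vowel)+2=q, l(cons)+3=o, i(vowel)+2=k, c(cons)+3=f, y(cons)+3=b.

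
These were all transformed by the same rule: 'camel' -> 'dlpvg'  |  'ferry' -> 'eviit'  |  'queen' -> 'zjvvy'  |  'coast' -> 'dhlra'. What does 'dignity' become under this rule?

c(2)→d(3) and a(0)→l(11) fit y≡9x+11 (mod 26); the inverse of 9 mod 26 is 3. Each letter's alphabet position (a=0..z=25) is mapped through 9·x+11 mod 26 — an affine cipher.
Applying it to dignity: d(3)→9·3+11≡12=m; i(8)→9·8+11≡5=f; g(6)→9·6+11≡13=n; n(13)→9·13+11≡24=y; i(8)→9·8+11≡5=f; t(19)→9·19+11≡0=a; y(24)→9·24+11≡19=t (all mod 26).

mfnyfat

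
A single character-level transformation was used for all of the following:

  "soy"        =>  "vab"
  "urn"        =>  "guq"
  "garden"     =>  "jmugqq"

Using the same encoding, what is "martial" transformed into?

The shift depends on letter class: consonant s→v is +3, but vowel o→a is +12. Two shifts are in play — +12 for a/e/i/o/u, +3 for every other letter.
Applying it to martial: m(cons)+3=p, a(vowel)+12=m, r(cons)+3=u, t(cons)+3=w, i(vowel)+12=u, a(vowel)+12=m, l(cons)+3=o.

pmuwumo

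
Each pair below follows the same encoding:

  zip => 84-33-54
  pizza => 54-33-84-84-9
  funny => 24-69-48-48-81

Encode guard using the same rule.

27-69-9-60-18

z(#26)→84 and i(#9)→33: differences scale by 3, so n = 3·pos + 6. The formula is n = 3×(alphabet index, a=1) + 6.
On guard: g=7→27, u=21→69, a=1→9, r=18→60, d=4→18.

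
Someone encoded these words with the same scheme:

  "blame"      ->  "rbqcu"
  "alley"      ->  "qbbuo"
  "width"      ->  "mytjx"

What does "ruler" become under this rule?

hkbuh

Compare letters: b→r is +16, l→b is +16, a→q is +16 — a constant shift. Every letter moves 16 places later in the alphabet, wrapping around z→a.
Applying it to ruler: r+16=h, u+16=k, l+16=b, e+16=u, r+16=h.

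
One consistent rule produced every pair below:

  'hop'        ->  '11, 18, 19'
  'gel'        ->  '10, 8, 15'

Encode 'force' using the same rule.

h is letter #8 and maps to 11: an offset of 3. Letters become their 1-based position plus 3 (so a→4, b→5, …).
On force: f=6→9, o=15→18, r=18→21, c=3→6, e=5→8.

9, 18, 21, 6, 8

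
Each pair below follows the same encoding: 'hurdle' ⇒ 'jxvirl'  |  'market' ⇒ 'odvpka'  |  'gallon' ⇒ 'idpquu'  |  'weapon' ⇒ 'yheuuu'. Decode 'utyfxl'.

square

The shift increases by 1 at each position, starting from +2: 2, 3, 4, ….
Reversing it on utyfxl: u−2=s, t−3=q, y−4=u, f−5=a, x−6=r, l−7=e.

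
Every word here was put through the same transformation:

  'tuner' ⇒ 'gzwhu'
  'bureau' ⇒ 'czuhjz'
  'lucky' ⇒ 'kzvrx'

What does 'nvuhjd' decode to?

scream

This is an affine cipher: with a=0,…,z=25, each position x becomes (19x+9) mod 26.
Undoing it on nvuhjd: n(13)→11·(13−9)≡18=s; v(21)→11·(21−9)≡2=c; u(20)→11·(20−9)≡17=r; h(7)→11·(7−9)≡4=e; j(9)→11·(9−9)≡0=a; d(3)→11·(3−9)≡12=m (all mod 26).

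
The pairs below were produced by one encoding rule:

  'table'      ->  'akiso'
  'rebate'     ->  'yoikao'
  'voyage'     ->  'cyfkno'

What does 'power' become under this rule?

The shift depends on letter class: consonant t→a is +7, but vowel a→k is +10. The rule splits by letter class: vowels +10, consonants +7.
On power: p(cons)+7=w, o(vowel)+10=y, w(cons)+7=d, e(vowel)+10=o, r(cons)+7=y.

wydoy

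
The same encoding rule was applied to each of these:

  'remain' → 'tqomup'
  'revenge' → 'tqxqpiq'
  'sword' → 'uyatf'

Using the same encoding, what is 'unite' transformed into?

gpuvq

Two shifts are in play — +12 for a/e/i/o/u, +2 for every other letter.
Applying it to unite: u(vowel)+12=g, n(cons)+2=p, i(vowel)+12=u, t(cons)+2=v, e(vowel)+12=q.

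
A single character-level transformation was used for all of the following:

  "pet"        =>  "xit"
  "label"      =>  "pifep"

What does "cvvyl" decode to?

The output letters match the input read backwards, each shifted +4: pet reversed is tep. Two steps: reverse the string, then apply a Caesar shift of +4.
Decoding cvvyl: shift back: c−4=y, v−4=r, v−4=r, y−4=u, l−4=h → yrruh; then reverse → hurry.

hurry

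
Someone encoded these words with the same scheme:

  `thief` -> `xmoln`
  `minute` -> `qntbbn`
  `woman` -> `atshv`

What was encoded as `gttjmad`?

In thief: t→x is +4, h→m is +5, i→o is +6, e→l is +7 — the shift increases by 1 each position. The shift increases by 1 at each position, starting from +4: 4, 5, 6, ….
Undoing it on gttjmad: g−4=c, t−5=o, t−6=n, j−7=c, m−8=e, a−9=r, d−10=t.

concert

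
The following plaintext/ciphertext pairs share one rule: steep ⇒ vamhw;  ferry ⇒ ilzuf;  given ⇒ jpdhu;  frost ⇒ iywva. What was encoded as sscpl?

plume

The shifts repeat in a cycle of length 3: positions 0,1,… shift by +3, +7, +8, then the pattern repeats.
Undoing it on sscpl: s−3=p, s−7=l, c−8=u, p−3=m, l−7=e.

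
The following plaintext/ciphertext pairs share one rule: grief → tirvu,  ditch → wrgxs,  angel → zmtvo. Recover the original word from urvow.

Letters are reflected about the middle of the alphabet (position → 25−position): Atbash.
Decoding urvow: u↔f, r↔i, v↔e, o↔l, w↔d.

field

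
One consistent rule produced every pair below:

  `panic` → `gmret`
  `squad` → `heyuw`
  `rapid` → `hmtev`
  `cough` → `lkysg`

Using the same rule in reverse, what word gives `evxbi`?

The output letters match the input read backwards, each shifted +4: panic reversed is cinap. Read the word backwards and shift each letter +4.
Decoding evxbi: shift back: e−4=a, v−4=r, x−4=t, b−4=x, i−4=e → artxe; then reverse → extra.

extra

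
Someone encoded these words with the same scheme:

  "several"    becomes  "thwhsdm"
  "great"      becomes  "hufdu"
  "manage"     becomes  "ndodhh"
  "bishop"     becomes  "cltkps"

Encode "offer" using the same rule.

pighs

Shifts by position in several: pos 0: s→t (+1), pos 1: e→h (+3), pos 2: v→w (+1), pos 3: e→h (+3) — repeating every 2. The shifts repeat in a cycle of length 2: positions 0,1,… shift by +1, +3, then the pattern repeats.
On offer: o+1=p, f+3=i, f+1=g, e+3=h, r+1=s.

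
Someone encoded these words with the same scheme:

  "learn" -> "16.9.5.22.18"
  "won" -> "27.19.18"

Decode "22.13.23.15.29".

l is letter #12 and maps to 16: an offset of 4. Letters become their 1-based position plus 4 (so a→5, b→6, …).
Reversing it on 22.13.23.15.29: 22→(22−4)÷1=18=r, 13→(13−4)÷1=9=i, 23→(23−4)÷1=19=s, 15→(15−4)÷1=11=k, 29→(29−4)÷1=25=y.

risky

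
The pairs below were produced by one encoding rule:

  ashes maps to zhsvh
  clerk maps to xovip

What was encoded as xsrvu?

Each pair mirrors across the alphabet (a↔z, s↔h, h↔s): positions sum to 25. Each letter is replaced by its mirror in the alphabet: a↔z, b↔y, c↔x, and so on (the Atbash cipher).
Undoing it on xsrvu: x↔c, s↔h, r↔i, v↔e, u↔f.

chief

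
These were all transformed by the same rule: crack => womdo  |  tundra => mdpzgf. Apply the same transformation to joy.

kav

The output letters match the input read backwards, each shifted +12: crack reversed is kcarc. The word is reversed, then every letter is shifted forward by 12.
Applying it to joy: reverse → yoj; then shift: y+12=k, o+12=a, j+12=v.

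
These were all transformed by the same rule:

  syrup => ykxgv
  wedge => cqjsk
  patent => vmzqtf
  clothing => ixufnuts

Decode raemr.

Shifts by position in syrup: pos 0: s→y (+6), pos 1: y→k (+12), pos 2: r→x (+6), pos 3: u→g (+12) — repeating every 2. The shifts repeat in a cycle of length 2: positions 0,1,… shift by +6, +12, then the pattern repeats.
Reversing it on raemr: r−6=l, a−12=o, e−6=y, m−12=a, r−6=l.

loyal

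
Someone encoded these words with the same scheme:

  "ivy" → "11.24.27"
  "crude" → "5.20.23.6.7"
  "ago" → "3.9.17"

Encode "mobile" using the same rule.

15.17.4.11.14.7

Letters become their 1-based position plus 2 (so a→3, b→4, …).
Applying it to mobile: m=13→15, o=15→17, b=2→4, i=9→11, l=12→14, e=5→7.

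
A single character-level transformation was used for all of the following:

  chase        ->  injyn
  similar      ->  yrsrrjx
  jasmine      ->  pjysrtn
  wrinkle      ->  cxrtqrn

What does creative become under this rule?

The shift depends on letter class: consonant c→i is +6, but vowel a→j is +9. The rule splits by letter class: vowels +9, consonants +6.
On creative: c(cons)+6=i, r(cons)+6=x, e(vowel)+9=n, a(vowel)+9=j, t(cons)+6=z, i(vowel)+9=r, v(cons)+6=b, e(vowel)+9=n.

ixnjzrbn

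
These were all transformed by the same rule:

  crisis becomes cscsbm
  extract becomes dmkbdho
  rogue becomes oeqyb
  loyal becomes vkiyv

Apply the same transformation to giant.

The output letters match the input read backwards, each shifted +10: crisis reversed is sisirc. Two steps: reverse the string, then apply a Caesar shift of +10.
Applying it to giant: reverse → tnaig; then shift: t+10=d, n+10=x, a+10=k, i+10=s, g+10=q.

dxksq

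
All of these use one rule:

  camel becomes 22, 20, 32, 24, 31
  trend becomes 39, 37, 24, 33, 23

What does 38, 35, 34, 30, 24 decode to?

spoke

c is letter #3 and maps to 22: an offset of 19. Each letter is replaced by its alphabet position (a=1..z=26) + 19.
Decoding 38, 35, 34, 30, 24: 38→(38−19)÷1=19=s, 35→(35−19)÷1=16=p, 34→(34−19)÷1=15=o, 30→(30−19)÷1=11=k, 24→(24−19)÷1=5=e.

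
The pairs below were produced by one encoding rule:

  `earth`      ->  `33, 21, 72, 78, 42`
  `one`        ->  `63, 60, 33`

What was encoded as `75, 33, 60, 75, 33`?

The formula is n = 3×(alphabet index, a=1) + 18.
Undoing it on 75, 33, 60, 75, 33: 75→(75−18)÷3=19=s, 33→(33−18)÷3=5=e, 60→(60−18)÷3=14=n, 75→(75−18)÷3=19=s, 33→(33−18)÷3=5=e.

sense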